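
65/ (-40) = -13/ 8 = -1.62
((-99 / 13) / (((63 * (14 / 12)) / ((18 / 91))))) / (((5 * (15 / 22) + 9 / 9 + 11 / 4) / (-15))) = 17424 / 405769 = 0.04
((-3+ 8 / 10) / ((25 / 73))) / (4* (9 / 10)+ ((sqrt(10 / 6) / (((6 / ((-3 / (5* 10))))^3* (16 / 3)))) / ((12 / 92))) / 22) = -1719272079360000000 / 963477503999999471-10401740800* sqrt(15) / 963477503999999471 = -1.78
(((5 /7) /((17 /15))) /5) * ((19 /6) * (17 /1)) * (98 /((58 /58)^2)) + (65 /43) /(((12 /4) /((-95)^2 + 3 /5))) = 672449 /129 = 5212.78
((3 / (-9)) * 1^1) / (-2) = 1 / 6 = 0.17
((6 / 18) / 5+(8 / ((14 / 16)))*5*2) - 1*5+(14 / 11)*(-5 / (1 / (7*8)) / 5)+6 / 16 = 144121 / 9240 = 15.60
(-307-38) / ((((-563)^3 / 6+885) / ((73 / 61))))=6570 / 473275759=0.00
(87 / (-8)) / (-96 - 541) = 87 / 5096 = 0.02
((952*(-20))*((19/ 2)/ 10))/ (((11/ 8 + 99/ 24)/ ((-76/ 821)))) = 2749376/ 9031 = 304.44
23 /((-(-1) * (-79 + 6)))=-23 /73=-0.32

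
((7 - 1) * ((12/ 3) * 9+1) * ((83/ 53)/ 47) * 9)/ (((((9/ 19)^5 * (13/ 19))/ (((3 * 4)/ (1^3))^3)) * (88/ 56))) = 129452198893696/ 28853253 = 4486572.06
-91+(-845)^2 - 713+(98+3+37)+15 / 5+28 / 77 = 7846986 / 11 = 713362.36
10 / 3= 3.33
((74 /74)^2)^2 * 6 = 6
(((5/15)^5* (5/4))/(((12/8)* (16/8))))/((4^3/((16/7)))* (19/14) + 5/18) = 5/111618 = 0.00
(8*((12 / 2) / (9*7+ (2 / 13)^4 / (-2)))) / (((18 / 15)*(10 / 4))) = 456976 / 1799335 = 0.25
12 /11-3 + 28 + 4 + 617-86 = 6172 /11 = 561.09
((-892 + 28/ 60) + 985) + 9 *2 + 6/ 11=18482/ 165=112.01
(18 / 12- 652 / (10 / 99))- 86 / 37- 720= -2654981 / 370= -7175.62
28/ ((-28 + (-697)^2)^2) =0.00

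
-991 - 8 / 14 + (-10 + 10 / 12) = -1000.74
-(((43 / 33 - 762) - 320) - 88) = 38567 / 33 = 1168.70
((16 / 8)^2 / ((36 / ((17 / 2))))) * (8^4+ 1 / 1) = 69649 / 18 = 3869.39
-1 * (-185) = 185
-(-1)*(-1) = -1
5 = 5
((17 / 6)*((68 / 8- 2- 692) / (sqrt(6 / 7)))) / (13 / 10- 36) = 60.46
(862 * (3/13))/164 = 1293/1066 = 1.21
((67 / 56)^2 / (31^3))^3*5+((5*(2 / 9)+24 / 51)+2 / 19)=3998838530396958985810908719 / 2370437114163975858802655232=1.69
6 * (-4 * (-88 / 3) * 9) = 6336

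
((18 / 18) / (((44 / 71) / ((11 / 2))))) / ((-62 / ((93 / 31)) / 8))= -213 / 62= -3.44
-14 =-14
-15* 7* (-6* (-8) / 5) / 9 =-112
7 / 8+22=183 / 8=22.88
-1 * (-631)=631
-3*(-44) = 132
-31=-31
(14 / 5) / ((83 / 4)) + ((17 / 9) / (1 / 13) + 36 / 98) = 4585961 / 183015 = 25.06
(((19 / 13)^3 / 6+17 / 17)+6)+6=178225 / 13182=13.52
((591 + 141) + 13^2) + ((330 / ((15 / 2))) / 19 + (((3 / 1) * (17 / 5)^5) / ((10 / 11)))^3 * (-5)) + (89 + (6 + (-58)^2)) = -16853708075.28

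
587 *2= 1174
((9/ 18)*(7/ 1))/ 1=7/ 2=3.50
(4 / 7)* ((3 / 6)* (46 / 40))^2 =529 / 2800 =0.19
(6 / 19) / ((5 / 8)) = 48 / 95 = 0.51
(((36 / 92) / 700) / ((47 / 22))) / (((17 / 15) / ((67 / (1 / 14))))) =19899 / 91885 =0.22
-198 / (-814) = 9 / 37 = 0.24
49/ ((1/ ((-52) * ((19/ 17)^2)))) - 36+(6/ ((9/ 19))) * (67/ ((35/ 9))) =-30350738/ 10115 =-3000.57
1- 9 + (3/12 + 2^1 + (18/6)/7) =-149/28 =-5.32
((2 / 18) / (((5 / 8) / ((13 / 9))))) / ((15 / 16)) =1664 / 6075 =0.27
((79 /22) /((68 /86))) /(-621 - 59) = -3397 /508640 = -0.01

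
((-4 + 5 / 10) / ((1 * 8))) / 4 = -7 / 64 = -0.11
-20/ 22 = -10/ 11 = -0.91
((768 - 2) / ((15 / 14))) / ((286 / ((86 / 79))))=461132 / 169455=2.72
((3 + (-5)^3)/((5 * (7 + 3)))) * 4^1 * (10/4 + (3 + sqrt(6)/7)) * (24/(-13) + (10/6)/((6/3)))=9638 * sqrt(6)/6825 + 53009/975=57.83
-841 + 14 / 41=-34467 / 41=-840.66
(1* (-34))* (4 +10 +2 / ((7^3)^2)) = -56000992 / 117649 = -476.00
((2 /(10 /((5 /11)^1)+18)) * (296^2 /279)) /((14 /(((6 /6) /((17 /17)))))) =10952 /9765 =1.12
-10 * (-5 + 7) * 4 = -80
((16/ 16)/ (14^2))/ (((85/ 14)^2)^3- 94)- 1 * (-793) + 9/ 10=793.90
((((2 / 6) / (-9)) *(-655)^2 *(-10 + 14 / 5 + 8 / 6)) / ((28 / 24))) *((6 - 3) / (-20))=-755084 / 63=-11985.46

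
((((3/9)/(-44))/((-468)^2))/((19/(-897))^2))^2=279841/47085506924544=0.00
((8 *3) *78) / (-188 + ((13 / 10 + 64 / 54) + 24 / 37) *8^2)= 179820 / 1207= 148.98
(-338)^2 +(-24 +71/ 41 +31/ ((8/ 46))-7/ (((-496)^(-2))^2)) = -69481386588291/ 164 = -423666991392.02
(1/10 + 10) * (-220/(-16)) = 138.88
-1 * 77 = -77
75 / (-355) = -15 / 71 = -0.21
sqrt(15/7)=sqrt(105)/7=1.46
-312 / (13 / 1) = -24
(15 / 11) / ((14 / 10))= 75 / 77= 0.97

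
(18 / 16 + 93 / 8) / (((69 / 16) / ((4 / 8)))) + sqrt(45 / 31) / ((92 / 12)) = 1.64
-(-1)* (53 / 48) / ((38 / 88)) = 583 / 228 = 2.56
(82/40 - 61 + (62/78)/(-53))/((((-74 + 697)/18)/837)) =-6120846243/4292470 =-1425.95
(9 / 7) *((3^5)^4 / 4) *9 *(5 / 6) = 470715894135 / 56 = 8405640966.70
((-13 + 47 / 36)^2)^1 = 177241 / 1296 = 136.76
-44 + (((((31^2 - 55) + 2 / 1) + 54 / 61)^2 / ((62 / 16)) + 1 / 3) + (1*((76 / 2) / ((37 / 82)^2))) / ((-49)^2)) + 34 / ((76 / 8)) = 4606347641265454165 / 21611844183783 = 213139.96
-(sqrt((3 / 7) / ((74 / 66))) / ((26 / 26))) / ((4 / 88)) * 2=-27.20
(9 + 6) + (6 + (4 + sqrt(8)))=2 * sqrt(2) + 25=27.83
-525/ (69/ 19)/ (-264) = 3325/ 6072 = 0.55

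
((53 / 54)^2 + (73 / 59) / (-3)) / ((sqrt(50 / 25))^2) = 94775 / 344088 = 0.28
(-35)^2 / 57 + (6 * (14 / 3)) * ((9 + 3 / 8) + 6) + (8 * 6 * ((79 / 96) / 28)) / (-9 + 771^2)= 285873446365 / 632475648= 451.99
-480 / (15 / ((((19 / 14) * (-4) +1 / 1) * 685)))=679520 / 7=97074.29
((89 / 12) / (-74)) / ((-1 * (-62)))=-89 / 55056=-0.00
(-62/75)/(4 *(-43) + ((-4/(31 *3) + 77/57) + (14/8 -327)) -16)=146072/90460175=0.00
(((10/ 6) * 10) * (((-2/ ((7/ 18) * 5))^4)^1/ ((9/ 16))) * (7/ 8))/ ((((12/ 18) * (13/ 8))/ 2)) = 5971968/ 111475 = 53.57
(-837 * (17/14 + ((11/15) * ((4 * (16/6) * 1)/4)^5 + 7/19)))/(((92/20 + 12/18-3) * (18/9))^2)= -15099125515/3689952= -4091.96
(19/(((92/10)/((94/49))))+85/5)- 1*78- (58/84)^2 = -2333495/40572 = -57.51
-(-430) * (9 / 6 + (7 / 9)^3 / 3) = 1558105 / 2187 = 712.44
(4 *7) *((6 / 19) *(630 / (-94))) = -52920 / 893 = -59.26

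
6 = 6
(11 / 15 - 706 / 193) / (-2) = 8467 / 5790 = 1.46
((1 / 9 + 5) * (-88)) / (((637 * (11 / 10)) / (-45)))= 18400 / 637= 28.89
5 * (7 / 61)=35 / 61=0.57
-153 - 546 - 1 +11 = -689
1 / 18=0.06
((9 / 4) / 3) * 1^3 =3 / 4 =0.75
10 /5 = 2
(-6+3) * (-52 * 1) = 156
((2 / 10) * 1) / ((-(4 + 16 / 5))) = -1 / 36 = -0.03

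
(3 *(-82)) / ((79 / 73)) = -17958 / 79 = -227.32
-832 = -832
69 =69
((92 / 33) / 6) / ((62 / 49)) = 1127 / 3069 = 0.37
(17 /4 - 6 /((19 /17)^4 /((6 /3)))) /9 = -1793551 /4691556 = -0.38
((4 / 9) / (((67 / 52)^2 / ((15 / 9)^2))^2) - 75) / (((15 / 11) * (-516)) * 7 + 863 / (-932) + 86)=11107872848920100 / 728978702399355429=0.02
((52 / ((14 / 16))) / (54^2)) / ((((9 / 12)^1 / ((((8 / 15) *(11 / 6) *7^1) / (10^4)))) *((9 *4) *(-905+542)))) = -26 / 18268284375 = -0.00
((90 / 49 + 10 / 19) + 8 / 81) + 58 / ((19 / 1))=415850 / 75411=5.51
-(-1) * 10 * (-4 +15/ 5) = -10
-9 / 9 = -1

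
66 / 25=2.64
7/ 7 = 1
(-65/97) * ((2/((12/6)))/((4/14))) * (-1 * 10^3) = 227500/97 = 2345.36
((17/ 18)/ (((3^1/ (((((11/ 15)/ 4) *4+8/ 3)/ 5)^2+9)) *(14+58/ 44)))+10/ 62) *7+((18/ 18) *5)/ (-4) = 874633699/ 705172500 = 1.24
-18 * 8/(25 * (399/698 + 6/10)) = -33504/6815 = -4.92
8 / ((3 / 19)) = 152 / 3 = 50.67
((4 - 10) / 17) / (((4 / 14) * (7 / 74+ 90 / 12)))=-777 / 4777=-0.16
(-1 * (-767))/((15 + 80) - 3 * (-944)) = 767/2927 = 0.26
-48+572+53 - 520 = 57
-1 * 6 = -6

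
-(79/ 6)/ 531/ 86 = -79/ 273996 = -0.00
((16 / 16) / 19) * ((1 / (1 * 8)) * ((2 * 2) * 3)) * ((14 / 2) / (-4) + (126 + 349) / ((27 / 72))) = 15179 / 152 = 99.86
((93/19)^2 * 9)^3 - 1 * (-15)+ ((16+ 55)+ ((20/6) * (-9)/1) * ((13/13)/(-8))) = 1886640264408563/188183524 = 10025533.71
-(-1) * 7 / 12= 7 / 12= 0.58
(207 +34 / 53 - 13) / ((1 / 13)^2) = 32894.42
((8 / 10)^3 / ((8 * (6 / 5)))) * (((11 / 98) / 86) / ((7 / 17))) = 187 / 1106175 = 0.00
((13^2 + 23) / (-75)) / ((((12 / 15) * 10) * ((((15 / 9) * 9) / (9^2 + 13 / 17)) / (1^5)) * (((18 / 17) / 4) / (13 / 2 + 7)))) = -2224 / 25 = -88.96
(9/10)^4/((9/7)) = 5103/10000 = 0.51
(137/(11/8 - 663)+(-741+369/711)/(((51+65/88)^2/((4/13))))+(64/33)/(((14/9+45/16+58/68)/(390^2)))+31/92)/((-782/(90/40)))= -162.56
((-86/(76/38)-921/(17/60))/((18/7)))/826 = -949/612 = -1.55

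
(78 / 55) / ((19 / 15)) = 234 / 209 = 1.12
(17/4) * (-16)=-68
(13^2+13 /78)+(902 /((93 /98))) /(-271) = 8350223 /50406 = 165.66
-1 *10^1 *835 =-8350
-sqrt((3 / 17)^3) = -0.07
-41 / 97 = -0.42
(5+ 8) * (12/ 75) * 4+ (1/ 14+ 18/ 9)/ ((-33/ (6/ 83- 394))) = 15840284/ 479325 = 33.05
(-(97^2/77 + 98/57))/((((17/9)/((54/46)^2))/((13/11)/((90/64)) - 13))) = 795457419003/723621745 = 1099.27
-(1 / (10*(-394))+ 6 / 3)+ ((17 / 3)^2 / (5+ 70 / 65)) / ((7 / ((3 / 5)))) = -2022149 / 1307292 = -1.55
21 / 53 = 0.40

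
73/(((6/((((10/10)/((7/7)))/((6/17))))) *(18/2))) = 1241/324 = 3.83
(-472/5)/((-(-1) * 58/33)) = -7788/145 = -53.71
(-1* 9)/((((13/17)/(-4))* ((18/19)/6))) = 3876/13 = 298.15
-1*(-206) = 206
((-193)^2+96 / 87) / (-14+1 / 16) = -17284048 / 6467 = -2672.65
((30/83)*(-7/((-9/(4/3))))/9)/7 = 40/6723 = 0.01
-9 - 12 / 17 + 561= 9372 / 17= 551.29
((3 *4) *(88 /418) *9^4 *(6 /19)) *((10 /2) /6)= 4361.88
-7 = -7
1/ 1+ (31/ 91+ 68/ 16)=2035/ 364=5.59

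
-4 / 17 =-0.24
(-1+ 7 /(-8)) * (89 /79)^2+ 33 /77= -681921 /349496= -1.95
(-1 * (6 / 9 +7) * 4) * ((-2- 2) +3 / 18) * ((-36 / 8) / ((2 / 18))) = -4761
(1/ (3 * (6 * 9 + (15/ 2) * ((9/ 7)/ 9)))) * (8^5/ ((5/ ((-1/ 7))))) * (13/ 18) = -425984/ 104085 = -4.09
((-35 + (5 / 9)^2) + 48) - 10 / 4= 1751 / 162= 10.81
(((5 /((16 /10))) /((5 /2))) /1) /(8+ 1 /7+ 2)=35 /284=0.12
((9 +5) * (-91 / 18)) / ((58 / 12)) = -1274 / 87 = -14.64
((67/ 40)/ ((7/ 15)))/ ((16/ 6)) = 603/ 448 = 1.35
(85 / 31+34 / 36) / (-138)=-2057 / 77004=-0.03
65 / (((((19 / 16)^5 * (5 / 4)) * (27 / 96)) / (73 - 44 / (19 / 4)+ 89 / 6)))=7814223233024 / 1270238787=6151.78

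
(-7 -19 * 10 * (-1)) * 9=1647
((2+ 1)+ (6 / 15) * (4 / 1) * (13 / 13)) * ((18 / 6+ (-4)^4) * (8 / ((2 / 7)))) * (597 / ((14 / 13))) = 18492910.80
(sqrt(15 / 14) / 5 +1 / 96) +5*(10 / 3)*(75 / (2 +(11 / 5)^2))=182.97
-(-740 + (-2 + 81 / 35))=739.69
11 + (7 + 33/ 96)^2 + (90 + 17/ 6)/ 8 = 235115/ 3072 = 76.53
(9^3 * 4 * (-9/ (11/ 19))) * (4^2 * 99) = -71803584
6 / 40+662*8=105923 / 20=5296.15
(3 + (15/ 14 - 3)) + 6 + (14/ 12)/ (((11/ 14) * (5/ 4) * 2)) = 17707/ 2310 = 7.67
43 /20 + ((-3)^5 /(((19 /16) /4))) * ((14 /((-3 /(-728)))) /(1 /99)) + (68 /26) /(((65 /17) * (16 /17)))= -35359514541227 /128440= -275299864.07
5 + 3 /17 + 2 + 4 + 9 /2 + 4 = 669 /34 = 19.68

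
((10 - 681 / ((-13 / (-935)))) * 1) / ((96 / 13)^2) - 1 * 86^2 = -76437401 / 9216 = -8293.99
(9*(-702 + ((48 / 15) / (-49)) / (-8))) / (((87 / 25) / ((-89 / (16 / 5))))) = 287004975 / 5684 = 50493.49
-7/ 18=-0.39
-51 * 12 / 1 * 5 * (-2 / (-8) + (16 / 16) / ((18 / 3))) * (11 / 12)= -4675 / 4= -1168.75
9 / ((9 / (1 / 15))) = 0.07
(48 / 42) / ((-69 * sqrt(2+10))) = -4 * sqrt(3) / 1449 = -0.00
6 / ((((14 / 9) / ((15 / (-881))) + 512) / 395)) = 159975 / 28393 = 5.63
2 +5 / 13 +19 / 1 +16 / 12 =886 / 39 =22.72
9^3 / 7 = 729 / 7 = 104.14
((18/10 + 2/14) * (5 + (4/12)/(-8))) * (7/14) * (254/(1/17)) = 623951/30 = 20798.37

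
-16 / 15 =-1.07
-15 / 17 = -0.88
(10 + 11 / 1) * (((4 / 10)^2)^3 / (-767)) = -1344 / 11984375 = -0.00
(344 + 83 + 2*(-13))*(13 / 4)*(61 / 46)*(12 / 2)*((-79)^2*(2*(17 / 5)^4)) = 497265904848219 / 28750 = 17296205386.03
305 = 305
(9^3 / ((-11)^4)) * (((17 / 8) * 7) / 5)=0.15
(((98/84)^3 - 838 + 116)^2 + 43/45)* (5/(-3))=-121071027317/139968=-864990.76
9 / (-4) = -9 / 4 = -2.25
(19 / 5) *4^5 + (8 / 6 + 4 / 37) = 2160416 / 555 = 3892.64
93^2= 8649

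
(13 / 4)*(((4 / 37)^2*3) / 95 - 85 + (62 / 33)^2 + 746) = 1223525475731 / 566519580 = 2159.72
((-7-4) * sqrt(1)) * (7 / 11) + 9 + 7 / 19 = 45 / 19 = 2.37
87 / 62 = 1.40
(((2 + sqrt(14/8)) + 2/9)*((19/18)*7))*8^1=209.55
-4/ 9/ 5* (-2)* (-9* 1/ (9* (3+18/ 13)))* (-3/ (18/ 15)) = 52/ 513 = 0.10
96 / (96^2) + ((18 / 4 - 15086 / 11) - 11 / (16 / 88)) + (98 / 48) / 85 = -128125229 / 89760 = -1427.42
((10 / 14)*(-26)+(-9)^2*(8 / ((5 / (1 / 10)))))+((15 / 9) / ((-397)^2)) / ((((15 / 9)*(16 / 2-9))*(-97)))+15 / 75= -14477804956 / 2675412775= -5.41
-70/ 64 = -35/ 32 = -1.09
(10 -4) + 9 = 15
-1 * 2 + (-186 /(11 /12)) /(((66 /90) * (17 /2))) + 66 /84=-972409 /28798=-33.77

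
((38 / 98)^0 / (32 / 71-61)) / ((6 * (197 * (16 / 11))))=-781 / 81302688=-0.00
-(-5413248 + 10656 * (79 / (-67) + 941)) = -308299392 / 67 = -4601483.46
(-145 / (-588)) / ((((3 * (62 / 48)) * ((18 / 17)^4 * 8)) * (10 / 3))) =2422109 / 1275668352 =0.00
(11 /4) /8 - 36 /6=-181 /32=-5.66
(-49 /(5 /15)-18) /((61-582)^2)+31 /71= 8402956 /19272311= 0.44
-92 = -92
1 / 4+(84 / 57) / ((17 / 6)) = 995 / 1292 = 0.77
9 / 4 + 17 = 77 / 4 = 19.25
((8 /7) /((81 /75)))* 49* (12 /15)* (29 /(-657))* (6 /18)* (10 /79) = -324800 /4204143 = -0.08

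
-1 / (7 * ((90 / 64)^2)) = -1024 / 14175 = -0.07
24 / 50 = 0.48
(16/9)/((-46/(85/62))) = -340/6417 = -0.05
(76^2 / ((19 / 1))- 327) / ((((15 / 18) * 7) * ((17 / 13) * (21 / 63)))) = -5382 / 595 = -9.05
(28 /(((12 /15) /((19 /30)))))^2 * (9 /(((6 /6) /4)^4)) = 1132096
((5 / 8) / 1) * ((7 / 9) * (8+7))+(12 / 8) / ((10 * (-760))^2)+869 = 303687640009 / 346560000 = 876.29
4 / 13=0.31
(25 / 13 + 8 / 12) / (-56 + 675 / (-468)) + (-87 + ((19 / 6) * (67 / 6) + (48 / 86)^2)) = -51.37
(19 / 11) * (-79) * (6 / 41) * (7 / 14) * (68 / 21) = -102068 / 3157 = -32.33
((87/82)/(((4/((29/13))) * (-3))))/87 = -29/12792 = -0.00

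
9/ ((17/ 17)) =9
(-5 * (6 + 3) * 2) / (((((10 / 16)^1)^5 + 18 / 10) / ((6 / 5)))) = -17694720 / 310537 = -56.98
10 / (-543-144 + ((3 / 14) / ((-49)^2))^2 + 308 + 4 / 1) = -11299009960 / 423712873491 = -0.03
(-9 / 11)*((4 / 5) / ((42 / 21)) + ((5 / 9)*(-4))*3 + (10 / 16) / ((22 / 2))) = 24591 / 4840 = 5.08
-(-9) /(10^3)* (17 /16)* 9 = 1377 /16000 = 0.09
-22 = -22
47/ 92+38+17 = 55.51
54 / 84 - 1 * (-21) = 303 / 14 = 21.64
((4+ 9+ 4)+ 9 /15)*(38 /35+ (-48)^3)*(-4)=1362480064 /175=7785600.37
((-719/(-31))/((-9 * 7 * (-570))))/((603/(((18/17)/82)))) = 719/51985793790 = 0.00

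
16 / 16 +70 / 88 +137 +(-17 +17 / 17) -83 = 1751 / 44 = 39.80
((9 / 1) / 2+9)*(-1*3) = -81 / 2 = -40.50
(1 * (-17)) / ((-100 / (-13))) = -221 / 100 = -2.21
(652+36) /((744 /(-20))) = -1720 /93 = -18.49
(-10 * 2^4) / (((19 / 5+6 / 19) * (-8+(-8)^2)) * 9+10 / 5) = -7600 / 98627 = -0.08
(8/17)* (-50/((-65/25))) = 2000/221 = 9.05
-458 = -458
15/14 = 1.07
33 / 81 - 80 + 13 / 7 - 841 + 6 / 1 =-172507 / 189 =-912.74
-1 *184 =-184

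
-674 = -674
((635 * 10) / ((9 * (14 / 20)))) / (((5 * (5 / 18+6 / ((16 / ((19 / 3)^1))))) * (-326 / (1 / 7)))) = -50800 / 1525517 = -0.03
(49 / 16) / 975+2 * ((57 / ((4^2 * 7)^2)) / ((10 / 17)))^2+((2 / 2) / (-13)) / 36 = 0.00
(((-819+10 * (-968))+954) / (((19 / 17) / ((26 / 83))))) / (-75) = 10166 / 285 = 35.67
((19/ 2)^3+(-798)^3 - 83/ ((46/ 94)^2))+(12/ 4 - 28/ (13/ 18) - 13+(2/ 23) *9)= -27957432812249/ 55016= -508169129.20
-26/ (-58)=13/ 29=0.45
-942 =-942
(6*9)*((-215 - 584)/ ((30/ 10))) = -14382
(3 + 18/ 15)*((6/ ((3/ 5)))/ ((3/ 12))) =168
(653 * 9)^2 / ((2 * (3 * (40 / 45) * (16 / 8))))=103617387 / 32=3238043.34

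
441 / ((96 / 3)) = 441 / 32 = 13.78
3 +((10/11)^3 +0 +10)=18303/1331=13.75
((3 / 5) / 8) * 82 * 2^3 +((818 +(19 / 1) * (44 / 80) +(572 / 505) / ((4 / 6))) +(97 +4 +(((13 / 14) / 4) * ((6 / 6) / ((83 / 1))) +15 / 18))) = 1381846205 / 1408344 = 981.19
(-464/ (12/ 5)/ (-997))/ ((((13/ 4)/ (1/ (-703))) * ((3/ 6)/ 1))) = -4640/ 27334749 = -0.00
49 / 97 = 0.51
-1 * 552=-552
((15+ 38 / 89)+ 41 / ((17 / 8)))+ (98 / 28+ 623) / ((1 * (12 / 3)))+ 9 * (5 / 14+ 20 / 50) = 83948659 / 423640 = 198.16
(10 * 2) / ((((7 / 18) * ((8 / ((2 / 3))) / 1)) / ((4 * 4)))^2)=11520 / 49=235.10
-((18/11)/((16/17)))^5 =-83841135993/5277319168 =-15.89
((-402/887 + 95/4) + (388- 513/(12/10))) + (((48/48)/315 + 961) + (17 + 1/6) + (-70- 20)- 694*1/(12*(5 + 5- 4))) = 80312894/93135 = 862.33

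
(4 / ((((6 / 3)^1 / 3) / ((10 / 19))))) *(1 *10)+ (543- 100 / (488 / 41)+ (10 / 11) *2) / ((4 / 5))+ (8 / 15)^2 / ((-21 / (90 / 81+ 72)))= 434408327003 / 619601400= 701.11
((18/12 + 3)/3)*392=588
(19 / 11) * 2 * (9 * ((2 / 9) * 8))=608 / 11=55.27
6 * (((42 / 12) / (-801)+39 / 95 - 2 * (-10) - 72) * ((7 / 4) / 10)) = -54964469 / 1014600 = -54.17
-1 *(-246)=246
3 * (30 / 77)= 90 / 77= 1.17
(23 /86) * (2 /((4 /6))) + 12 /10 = 861 /430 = 2.00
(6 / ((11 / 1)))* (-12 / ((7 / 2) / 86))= -12384 / 77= -160.83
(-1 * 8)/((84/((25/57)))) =-50/1197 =-0.04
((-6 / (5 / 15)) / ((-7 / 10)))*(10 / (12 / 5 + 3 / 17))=51000 / 511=99.80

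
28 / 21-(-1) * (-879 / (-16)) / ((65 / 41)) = 112277 / 3120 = 35.99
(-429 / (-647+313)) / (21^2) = 143 / 49098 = 0.00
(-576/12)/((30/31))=-248/5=-49.60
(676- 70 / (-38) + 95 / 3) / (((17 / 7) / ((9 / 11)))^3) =27.13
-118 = -118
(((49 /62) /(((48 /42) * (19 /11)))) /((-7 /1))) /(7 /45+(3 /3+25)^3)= -0.00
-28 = -28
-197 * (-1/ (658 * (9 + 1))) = 197/ 6580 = 0.03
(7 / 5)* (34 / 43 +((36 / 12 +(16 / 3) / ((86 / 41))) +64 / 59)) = 9191 / 885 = 10.39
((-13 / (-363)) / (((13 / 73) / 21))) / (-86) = -511 / 10406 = -0.05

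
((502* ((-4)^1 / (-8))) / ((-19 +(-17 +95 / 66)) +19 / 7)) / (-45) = 38654 / 220695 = 0.18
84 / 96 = 7 / 8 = 0.88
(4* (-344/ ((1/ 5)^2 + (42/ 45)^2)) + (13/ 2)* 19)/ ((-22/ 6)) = 341139/ 902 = 378.20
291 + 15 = 306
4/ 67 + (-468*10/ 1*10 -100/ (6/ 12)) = -3148996/ 67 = -46999.94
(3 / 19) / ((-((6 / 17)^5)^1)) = -1419857 / 49248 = -28.83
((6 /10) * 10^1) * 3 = 18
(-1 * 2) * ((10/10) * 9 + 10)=-38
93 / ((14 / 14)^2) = 93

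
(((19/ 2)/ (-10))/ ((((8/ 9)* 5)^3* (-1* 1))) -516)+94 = -421.99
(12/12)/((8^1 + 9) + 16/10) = 5/93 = 0.05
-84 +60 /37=-3048 /37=-82.38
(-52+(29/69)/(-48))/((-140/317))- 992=-405366359/463680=-874.24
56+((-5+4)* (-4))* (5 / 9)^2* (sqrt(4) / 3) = 13808 / 243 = 56.82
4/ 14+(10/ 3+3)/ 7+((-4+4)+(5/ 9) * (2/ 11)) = 895/ 693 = 1.29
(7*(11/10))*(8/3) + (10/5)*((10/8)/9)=1873/90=20.81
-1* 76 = -76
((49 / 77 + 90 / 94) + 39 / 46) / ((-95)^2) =58067 / 214632550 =0.00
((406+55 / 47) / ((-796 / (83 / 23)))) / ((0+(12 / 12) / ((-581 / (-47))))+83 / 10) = -1538072585 / 6983192978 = -0.22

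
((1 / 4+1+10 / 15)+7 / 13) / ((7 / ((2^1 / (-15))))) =-383 / 8190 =-0.05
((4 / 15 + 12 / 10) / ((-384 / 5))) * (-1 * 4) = 11 / 144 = 0.08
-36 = -36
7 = 7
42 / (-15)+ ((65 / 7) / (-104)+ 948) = 264631 / 280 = 945.11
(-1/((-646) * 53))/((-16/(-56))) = 7/68476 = 0.00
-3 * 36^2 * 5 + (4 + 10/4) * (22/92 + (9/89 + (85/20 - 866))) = -410041339/16376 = -25039.16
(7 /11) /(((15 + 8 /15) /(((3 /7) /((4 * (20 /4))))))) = 9 /10252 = 0.00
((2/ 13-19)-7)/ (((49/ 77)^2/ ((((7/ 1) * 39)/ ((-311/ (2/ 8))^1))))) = 4356/ 311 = 14.01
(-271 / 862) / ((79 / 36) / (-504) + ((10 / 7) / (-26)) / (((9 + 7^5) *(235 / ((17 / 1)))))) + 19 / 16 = 3667946400187 / 49979718544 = 73.39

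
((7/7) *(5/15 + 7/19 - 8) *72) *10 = -5254.74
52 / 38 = 26 / 19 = 1.37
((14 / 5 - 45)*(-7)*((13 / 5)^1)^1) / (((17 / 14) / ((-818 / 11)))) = -219889852 / 4675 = -47035.26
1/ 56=0.02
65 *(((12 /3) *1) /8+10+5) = 2015 /2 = 1007.50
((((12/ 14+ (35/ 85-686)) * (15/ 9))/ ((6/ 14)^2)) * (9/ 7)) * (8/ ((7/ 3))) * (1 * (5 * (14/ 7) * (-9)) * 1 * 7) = 293338800/ 17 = 17255223.53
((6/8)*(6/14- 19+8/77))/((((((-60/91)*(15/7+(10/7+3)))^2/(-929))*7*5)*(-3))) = -607750871/93104000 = -6.53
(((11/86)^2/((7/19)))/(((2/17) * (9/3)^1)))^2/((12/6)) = 1527480889/192984478848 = 0.01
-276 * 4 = -1104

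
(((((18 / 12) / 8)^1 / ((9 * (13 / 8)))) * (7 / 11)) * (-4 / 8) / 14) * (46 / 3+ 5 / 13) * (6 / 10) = -613 / 223080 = -0.00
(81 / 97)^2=6561 / 9409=0.70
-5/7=-0.71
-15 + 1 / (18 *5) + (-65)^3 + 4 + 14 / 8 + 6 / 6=-49433983 / 180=-274633.24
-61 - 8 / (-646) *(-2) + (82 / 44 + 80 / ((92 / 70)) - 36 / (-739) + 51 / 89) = 25048246067 / 10749480698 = 2.33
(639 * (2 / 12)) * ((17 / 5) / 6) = 1207 / 20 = 60.35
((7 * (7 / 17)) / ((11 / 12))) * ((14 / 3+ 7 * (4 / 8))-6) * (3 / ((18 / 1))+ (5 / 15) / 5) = 4459 / 2805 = 1.59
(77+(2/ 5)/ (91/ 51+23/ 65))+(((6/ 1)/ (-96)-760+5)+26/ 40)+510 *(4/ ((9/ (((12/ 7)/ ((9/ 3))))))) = -407621449/ 744240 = -547.70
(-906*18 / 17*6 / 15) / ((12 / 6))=-16308 / 85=-191.86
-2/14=-1/7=-0.14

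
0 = 0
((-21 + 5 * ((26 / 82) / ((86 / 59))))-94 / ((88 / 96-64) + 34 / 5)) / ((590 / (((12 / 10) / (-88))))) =651647721 / 1545567799600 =0.00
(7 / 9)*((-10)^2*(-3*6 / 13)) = -107.69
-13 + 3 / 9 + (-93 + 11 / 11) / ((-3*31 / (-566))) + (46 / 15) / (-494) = -65764463 / 114855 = -572.59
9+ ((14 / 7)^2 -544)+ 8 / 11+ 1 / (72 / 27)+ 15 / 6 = -46411 / 88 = -527.40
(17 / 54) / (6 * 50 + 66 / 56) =238 / 227691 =0.00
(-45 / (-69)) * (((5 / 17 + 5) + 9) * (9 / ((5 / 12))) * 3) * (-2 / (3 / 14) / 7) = -314928 / 391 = -805.44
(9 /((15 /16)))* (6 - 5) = 48 /5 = 9.60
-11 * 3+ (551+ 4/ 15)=7774/ 15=518.27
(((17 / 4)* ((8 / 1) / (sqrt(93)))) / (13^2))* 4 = 136* sqrt(93) / 15717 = 0.08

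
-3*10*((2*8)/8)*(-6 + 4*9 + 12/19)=-34920/19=-1837.89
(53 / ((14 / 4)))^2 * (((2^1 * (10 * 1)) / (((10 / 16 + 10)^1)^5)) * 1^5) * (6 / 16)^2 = 207101952 / 43483120625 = 0.00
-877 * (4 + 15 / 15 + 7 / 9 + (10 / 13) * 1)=-671782 / 117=-5741.73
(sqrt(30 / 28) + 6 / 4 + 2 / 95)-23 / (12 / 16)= -16613 / 570 + sqrt(210) / 14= -28.11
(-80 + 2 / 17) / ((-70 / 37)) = 42.22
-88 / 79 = -1.11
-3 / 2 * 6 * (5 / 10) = -9 / 2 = -4.50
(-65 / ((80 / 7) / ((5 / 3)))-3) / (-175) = 599 / 8400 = 0.07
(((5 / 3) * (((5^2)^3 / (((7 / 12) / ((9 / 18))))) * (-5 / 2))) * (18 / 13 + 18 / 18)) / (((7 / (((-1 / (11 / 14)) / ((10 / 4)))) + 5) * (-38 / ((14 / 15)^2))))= -348.63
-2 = -2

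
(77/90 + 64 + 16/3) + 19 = 8027/90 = 89.19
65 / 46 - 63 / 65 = 1327 / 2990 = 0.44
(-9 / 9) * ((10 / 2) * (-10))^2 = -2500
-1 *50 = -50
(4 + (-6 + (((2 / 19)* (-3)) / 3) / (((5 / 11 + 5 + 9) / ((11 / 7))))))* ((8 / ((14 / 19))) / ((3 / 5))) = -850720 / 23373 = -36.40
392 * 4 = 1568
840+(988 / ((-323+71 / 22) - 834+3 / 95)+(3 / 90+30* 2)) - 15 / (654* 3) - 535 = 364.17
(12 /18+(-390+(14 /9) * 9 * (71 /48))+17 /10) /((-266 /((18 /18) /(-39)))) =-1129 /31920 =-0.04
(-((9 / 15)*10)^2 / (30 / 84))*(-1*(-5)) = -504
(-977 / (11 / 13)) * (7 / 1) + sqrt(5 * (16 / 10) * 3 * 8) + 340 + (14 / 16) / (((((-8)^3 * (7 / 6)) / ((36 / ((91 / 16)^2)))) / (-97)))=-1410507045 / 182182 + 8 * sqrt(3)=-7728.44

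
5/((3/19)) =95/3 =31.67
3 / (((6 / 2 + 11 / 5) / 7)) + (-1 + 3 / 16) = 671 / 208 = 3.23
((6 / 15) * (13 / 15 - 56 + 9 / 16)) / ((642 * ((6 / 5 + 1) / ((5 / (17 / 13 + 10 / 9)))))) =-170261 / 5329456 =-0.03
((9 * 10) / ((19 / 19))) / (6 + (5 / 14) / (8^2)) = 80640 / 5381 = 14.99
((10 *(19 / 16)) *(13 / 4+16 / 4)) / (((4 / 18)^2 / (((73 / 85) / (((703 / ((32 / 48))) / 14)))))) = 400113 / 20128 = 19.88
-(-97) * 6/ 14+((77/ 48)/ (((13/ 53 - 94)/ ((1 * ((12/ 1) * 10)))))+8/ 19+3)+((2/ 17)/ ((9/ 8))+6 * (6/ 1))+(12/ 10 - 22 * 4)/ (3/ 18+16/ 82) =-14477426771053/ 89991621090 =-160.88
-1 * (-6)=6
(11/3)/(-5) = -11/15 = -0.73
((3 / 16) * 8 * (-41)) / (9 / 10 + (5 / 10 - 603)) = 615 / 6016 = 0.10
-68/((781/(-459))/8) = 249696/781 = 319.71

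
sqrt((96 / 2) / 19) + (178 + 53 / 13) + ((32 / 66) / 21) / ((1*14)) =4*sqrt(57) / 19 + 11482421 / 63063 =183.67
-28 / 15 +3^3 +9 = 512 / 15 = 34.13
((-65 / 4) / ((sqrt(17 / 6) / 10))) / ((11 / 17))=-149.20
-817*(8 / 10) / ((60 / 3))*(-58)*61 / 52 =1445273 / 650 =2223.50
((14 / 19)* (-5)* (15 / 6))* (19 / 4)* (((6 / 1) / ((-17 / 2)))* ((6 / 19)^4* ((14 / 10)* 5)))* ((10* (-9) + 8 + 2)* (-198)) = 75442752000 / 2215457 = 34052.91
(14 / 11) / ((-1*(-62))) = 7 / 341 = 0.02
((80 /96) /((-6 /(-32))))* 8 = 320 /9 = 35.56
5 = 5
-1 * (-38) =38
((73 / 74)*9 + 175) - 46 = 10203 / 74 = 137.88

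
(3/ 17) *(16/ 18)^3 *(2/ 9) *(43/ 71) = 44032/ 2639709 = 0.02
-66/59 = -1.12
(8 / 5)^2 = 64 / 25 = 2.56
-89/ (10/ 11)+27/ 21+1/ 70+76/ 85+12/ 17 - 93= -188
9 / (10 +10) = 9 / 20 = 0.45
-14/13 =-1.08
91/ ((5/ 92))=8372/ 5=1674.40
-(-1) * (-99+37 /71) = -6992 /71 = -98.48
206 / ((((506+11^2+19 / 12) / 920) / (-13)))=-29565120 / 7543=-3919.54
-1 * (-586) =586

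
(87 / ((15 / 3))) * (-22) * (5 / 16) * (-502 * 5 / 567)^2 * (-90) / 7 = 2512164875 / 83349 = 30140.31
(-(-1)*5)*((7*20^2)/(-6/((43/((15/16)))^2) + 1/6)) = 9940224000/116311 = 85462.46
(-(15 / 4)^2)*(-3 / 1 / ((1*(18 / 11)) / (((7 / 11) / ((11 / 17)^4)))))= 43848525 / 468512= 93.59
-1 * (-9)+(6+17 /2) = 47 /2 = 23.50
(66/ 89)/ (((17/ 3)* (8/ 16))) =396/ 1513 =0.26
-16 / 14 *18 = -144 / 7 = -20.57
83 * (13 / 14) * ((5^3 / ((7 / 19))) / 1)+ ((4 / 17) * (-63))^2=746822017 / 28322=26368.97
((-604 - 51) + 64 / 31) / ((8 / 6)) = -60723 / 124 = -489.70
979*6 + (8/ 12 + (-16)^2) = 18392/ 3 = 6130.67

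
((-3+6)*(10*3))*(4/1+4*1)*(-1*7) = -5040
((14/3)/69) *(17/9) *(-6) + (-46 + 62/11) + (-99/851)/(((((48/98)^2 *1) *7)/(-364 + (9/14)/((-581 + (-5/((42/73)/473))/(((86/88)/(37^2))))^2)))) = -7529849630457661208334299/473158853616086454301056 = -15.91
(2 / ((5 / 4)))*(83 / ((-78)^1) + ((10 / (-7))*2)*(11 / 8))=-10904 / 1365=-7.99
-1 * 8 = -8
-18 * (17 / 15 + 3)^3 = -1271.08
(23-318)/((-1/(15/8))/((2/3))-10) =1475/54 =27.31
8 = 8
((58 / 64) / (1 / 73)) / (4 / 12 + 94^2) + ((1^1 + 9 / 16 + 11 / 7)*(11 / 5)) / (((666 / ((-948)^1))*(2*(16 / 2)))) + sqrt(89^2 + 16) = -380335911 / 627733120 + sqrt(7937) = 88.48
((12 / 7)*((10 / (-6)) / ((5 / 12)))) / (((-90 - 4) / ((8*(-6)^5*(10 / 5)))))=-2985984 / 329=-9075.94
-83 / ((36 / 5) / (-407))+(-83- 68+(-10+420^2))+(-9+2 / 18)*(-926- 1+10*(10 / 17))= 115740533 / 612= 189118.52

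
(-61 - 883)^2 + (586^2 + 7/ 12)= 14814391/ 12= 1234532.58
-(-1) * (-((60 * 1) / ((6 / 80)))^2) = -640000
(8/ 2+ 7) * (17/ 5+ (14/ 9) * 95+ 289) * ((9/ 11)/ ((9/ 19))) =376352/ 45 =8363.38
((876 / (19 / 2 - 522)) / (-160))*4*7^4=525819 / 5125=102.60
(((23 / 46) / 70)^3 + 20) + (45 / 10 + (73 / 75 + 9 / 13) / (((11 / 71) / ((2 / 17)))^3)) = 17655466060294037 / 699799348248000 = 25.23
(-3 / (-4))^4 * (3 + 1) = 81 / 64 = 1.27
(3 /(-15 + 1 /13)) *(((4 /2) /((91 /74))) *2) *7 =-444 /97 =-4.58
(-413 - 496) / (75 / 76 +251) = -69084 / 19151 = -3.61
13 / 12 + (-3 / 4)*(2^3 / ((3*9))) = 31 / 36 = 0.86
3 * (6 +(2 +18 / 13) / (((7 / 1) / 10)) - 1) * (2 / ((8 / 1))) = 2685 / 364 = 7.38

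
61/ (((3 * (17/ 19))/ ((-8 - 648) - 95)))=-870409/ 51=-17066.84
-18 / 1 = -18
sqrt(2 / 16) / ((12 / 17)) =17 * sqrt(2) / 48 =0.50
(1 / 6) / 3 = 1 / 18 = 0.06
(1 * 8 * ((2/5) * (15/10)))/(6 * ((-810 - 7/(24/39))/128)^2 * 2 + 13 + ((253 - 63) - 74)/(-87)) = 0.01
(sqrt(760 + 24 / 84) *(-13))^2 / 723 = 299806 / 1687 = 177.72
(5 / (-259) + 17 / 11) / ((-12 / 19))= -20653 / 8547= -2.42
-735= -735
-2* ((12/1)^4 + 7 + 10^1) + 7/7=-41505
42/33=14/11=1.27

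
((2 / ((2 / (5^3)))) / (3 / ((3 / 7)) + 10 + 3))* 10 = 125 / 2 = 62.50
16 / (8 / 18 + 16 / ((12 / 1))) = 9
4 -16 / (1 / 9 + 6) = 76 / 55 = 1.38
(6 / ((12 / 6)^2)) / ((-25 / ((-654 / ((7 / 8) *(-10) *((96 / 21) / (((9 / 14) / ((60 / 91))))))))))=-38259 / 40000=-0.96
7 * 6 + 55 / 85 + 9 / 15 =3676 / 85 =43.25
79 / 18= 4.39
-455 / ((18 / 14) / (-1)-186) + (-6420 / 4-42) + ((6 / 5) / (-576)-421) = -144424839 / 69920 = -2065.57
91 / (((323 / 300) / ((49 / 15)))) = 89180 / 323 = 276.10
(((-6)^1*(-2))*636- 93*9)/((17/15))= 101925/17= 5995.59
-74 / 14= -37 / 7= -5.29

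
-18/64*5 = -1.41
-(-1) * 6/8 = 3/4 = 0.75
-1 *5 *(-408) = 2040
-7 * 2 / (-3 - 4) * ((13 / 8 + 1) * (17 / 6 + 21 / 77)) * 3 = 4305 / 88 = 48.92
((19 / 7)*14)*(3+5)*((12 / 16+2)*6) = 5016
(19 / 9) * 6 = 38 / 3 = 12.67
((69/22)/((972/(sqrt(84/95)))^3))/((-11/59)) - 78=-78 - 9499* sqrt(1995)/27856649185200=-78.00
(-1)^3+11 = 10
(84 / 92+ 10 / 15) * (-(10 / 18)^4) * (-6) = 136250 / 150903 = 0.90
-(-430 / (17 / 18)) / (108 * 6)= 215 / 306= 0.70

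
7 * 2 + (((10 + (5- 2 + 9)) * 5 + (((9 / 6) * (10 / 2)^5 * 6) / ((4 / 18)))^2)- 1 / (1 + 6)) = 448505862843 / 28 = 16018066530.11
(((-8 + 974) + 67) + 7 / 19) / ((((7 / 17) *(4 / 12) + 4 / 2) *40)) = 500667 / 41420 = 12.09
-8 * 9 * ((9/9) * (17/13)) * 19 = -23256/13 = -1788.92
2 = 2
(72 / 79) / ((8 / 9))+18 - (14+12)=-551 / 79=-6.97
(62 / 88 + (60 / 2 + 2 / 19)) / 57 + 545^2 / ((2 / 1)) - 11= 148502.04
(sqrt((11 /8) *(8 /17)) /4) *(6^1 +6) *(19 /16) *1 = 57 *sqrt(187) /272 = 2.87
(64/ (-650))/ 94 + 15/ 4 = 229061/ 61100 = 3.75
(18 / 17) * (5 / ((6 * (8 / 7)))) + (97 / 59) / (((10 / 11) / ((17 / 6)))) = 709651 / 120360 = 5.90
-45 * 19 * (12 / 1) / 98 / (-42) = 855 / 343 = 2.49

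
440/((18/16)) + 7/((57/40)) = 67720/171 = 396.02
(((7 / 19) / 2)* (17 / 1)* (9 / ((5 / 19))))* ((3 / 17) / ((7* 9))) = 3 / 10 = 0.30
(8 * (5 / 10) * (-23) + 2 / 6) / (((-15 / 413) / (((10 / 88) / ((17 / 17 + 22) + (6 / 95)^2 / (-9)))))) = 12.47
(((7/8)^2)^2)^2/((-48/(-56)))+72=7288110919/100663296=72.40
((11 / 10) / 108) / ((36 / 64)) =22 / 1215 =0.02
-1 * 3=-3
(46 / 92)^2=1 / 4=0.25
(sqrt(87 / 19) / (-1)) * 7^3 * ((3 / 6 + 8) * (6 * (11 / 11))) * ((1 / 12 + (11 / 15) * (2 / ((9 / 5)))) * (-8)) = 1131214 * sqrt(1653) / 171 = 268958.38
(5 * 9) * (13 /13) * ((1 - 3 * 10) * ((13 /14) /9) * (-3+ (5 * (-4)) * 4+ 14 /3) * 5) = 2214875 /42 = 52735.12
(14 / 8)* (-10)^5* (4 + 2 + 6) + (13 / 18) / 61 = -2305799987 / 1098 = -2099999.99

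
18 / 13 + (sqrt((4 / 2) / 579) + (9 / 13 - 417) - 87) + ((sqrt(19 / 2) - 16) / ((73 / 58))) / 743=-353921539 / 705107 + 29 * sqrt(38) / 54239 + sqrt(1158) / 579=-501.88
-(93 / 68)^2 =-8649 / 4624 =-1.87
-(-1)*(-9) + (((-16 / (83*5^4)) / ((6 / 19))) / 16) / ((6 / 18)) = -933769 / 103750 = -9.00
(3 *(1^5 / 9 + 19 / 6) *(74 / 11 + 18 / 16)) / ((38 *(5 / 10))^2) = 40769 / 190608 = 0.21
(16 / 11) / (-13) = -16 / 143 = -0.11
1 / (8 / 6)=3 / 4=0.75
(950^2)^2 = 814506250000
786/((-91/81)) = -63666/91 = -699.63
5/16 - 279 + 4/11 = -48985/176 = -278.32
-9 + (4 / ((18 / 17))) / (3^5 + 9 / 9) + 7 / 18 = -1573 / 183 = -8.60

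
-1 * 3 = -3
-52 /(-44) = 13 /11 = 1.18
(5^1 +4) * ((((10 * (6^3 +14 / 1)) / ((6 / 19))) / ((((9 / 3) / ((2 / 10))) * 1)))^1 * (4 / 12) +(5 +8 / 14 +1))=31832 / 21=1515.81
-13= -13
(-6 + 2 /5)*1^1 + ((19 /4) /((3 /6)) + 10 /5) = 59 /10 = 5.90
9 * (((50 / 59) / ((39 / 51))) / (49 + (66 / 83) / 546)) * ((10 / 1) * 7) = 77781375 / 5459093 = 14.25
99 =99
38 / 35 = 1.09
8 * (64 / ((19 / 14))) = 7168 / 19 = 377.26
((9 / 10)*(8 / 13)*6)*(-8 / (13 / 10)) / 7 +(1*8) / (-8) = -3.92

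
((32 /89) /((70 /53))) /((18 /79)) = 33496 /28035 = 1.19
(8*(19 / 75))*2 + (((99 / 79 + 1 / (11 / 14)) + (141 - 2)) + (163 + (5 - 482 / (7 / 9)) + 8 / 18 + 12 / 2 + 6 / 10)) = -409357849 / 1368675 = -299.09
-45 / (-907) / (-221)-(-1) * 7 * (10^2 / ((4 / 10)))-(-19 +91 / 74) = 26221470975 / 14833078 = 1767.77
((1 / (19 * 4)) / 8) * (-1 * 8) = -1 / 76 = -0.01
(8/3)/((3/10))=80/9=8.89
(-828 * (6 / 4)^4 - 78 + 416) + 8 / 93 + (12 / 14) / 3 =-10034197 / 2604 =-3853.38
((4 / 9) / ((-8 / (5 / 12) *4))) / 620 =-1 / 107136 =-0.00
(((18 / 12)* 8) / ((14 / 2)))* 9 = 108 / 7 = 15.43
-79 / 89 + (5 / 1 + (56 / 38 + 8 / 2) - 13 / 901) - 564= -554.43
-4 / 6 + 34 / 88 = -37 / 132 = -0.28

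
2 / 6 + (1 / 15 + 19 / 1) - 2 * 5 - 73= -318 / 5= -63.60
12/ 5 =2.40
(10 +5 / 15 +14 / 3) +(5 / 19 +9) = 461 / 19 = 24.26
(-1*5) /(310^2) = -1 /19220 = -0.00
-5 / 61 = -0.08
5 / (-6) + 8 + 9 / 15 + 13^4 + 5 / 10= 428539 / 15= 28569.27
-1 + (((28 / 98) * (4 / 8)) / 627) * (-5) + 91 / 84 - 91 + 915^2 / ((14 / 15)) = 5248868699 / 5852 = 896935.87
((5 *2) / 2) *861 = 4305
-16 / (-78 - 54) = 4 / 33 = 0.12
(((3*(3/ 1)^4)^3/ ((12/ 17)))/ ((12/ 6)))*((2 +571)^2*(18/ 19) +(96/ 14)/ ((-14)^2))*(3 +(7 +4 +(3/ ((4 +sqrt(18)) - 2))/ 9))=82412371145441601*sqrt(2)/ 364952 +8048941581871463031/ 182476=44428943687729.17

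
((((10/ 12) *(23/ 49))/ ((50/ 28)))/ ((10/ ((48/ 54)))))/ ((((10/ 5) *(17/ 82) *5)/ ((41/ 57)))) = 154652/ 22892625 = 0.01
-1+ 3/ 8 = -5/ 8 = -0.62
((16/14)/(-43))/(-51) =8/15351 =0.00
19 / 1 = 19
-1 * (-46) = 46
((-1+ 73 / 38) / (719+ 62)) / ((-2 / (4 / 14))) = -5 / 29678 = -0.00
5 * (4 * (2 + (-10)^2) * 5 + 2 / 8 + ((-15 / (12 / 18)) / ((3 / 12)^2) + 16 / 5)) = 33669 / 4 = 8417.25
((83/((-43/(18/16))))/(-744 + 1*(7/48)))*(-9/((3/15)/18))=-726084/307063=-2.36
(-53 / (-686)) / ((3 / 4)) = 106 / 1029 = 0.10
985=985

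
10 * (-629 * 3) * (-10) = 188700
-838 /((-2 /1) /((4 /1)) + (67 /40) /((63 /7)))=301680 /113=2669.73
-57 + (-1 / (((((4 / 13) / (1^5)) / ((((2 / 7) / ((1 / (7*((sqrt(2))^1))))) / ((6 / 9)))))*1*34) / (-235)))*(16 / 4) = -57 + 9165*sqrt(2) / 34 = 324.21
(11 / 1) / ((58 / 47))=517 / 58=8.91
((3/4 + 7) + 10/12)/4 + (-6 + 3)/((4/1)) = 67/48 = 1.40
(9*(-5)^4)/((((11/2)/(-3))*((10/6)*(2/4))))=-40500/11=-3681.82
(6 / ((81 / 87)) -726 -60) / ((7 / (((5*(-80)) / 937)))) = 2806400 / 59031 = 47.54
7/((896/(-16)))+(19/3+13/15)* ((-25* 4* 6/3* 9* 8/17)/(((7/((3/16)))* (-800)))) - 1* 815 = -3879023/4760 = -814.92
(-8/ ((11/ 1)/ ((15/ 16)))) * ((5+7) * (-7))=630/ 11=57.27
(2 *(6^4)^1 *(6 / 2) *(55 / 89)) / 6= 71280 / 89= 800.90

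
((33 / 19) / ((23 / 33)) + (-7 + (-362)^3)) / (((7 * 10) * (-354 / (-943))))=-20236796113 / 11210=-1805244.97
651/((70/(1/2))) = 93/20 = 4.65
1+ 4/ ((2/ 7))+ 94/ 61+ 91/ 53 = 59028/ 3233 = 18.26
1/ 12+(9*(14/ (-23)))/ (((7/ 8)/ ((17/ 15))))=-9677/ 1380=-7.01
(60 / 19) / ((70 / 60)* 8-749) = -180 / 42161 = -0.00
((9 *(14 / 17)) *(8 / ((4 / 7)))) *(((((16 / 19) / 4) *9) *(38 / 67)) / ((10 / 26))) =1651104 / 5695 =289.92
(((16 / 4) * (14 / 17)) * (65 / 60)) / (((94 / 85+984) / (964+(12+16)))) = 64480 / 17943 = 3.59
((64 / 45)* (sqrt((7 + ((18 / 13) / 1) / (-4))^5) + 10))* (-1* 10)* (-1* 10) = 12800 / 9 + 4788640* sqrt(4498) / 19773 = 17664.59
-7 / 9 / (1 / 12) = -28 / 3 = -9.33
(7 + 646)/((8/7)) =4571/8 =571.38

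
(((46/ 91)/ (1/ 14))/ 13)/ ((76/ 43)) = 989/ 3211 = 0.31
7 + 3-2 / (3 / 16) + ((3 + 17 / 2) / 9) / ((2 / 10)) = 5.72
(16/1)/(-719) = -16/719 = -0.02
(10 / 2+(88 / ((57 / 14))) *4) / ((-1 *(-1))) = 5213 / 57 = 91.46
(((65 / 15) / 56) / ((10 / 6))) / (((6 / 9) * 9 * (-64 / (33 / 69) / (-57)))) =2717 / 824320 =0.00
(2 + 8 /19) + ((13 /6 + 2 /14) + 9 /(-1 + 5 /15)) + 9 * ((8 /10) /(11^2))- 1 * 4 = -3068111 /241395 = -12.71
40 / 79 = 0.51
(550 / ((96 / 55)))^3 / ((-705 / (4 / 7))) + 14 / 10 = -3459889058093 / 136442880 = -25357.78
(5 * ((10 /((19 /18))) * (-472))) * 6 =-2548800 /19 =-134147.37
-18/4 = -9/2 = -4.50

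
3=3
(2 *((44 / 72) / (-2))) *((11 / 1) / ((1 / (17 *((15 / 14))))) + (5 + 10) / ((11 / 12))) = -11125 / 84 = -132.44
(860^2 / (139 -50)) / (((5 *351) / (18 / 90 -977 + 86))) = -131767136 / 31239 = -4218.03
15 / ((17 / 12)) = 180 / 17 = 10.59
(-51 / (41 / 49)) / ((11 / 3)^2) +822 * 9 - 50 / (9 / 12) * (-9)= 39655587 / 4961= 7993.47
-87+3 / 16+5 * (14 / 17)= -82.69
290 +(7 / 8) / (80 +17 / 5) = 967475 / 3336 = 290.01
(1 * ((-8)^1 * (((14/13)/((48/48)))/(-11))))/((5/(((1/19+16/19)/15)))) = 0.01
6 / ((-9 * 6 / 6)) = -2 / 3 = -0.67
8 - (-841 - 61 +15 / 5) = 907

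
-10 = -10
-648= -648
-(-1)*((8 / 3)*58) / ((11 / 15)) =2320 / 11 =210.91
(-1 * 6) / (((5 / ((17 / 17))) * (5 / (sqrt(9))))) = -18 / 25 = -0.72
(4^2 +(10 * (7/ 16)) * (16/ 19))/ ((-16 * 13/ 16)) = -374/ 247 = -1.51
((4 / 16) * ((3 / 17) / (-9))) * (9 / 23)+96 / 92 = 1629 / 1564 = 1.04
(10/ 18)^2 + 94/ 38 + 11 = 21211/ 1539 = 13.78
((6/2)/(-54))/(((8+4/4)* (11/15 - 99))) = 5/79596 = 0.00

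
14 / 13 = 1.08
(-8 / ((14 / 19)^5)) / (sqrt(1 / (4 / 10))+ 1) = 2476099 / 100842 - 2476099*sqrt(10) / 201684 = -14.27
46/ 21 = 2.19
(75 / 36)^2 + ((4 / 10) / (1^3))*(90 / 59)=42059 / 8496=4.95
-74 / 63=-1.17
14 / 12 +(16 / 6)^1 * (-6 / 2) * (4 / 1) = -185 / 6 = -30.83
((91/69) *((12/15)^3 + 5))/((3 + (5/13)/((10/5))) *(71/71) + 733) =1630174/165091125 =0.01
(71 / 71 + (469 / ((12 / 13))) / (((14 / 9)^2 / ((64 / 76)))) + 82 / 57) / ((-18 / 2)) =-71524 / 3591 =-19.92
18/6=3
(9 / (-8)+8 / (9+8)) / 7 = -0.09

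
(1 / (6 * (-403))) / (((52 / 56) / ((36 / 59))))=-84 / 309101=-0.00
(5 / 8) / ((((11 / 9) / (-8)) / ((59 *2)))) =-5310 / 11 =-482.73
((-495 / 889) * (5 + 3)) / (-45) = 0.10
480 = 480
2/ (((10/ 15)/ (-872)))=-2616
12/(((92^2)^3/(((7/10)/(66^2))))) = 7/2201068654878720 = 0.00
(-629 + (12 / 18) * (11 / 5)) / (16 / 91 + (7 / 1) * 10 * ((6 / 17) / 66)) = -160181021 / 140430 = -1140.65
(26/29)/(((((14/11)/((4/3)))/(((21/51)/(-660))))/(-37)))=481/22185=0.02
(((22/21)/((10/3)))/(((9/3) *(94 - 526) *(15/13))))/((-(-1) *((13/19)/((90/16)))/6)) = -209/20160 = -0.01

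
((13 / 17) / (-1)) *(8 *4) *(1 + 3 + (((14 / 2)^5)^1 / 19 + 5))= -7062848 / 323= -21866.40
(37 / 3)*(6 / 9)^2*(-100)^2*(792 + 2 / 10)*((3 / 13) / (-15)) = -234491200 / 351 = -668066.10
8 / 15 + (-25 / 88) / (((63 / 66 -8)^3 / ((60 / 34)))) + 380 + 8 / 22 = 31829300846 / 83563755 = 380.90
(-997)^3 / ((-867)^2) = -991026973 / 751689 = -1318.40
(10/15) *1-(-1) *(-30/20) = -5/6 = -0.83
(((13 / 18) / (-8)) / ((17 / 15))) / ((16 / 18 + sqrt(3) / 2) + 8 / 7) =-43680 / 911693 + 85995*sqrt(3) / 7293544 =-0.03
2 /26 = 1 /13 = 0.08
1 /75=0.01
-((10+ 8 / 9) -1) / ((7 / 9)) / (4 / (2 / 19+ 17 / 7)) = -29993 / 3724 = -8.05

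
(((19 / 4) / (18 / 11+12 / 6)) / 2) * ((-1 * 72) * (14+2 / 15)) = -33231 / 50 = -664.62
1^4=1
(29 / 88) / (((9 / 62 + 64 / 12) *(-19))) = -2697 / 851884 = -0.00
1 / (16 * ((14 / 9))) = 9 / 224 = 0.04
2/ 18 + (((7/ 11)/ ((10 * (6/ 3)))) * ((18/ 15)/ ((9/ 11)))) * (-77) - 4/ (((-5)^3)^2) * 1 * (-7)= -978871/ 281250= -3.48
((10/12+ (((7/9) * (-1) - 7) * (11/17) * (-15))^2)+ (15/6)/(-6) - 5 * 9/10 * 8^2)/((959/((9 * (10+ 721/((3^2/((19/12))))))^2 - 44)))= 1756597641925345/205250112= 8558327.32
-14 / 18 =-7 / 9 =-0.78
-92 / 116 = -23 / 29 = -0.79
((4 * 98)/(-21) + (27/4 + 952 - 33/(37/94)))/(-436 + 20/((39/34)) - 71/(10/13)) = -24711245/14743538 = -1.68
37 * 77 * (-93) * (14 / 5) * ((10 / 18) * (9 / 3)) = -1236466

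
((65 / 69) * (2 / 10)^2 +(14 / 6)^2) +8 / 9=2198 / 345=6.37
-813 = -813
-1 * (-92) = 92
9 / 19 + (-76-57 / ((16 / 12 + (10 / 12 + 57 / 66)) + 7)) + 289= 1306797 / 6289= 207.79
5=5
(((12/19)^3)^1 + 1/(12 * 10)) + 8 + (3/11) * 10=99479849/9053880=10.99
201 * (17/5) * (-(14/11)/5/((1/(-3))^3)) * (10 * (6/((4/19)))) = 1338594.22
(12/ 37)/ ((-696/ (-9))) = 9/ 2146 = 0.00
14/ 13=1.08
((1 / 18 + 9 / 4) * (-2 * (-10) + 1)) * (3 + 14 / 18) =9877 / 54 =182.91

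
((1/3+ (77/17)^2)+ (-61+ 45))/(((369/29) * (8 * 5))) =30479/3199230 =0.01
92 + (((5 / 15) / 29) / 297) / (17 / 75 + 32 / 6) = 92.00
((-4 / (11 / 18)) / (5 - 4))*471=-33912 / 11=-3082.91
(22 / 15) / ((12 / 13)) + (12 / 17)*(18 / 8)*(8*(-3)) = -55889 / 1530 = -36.53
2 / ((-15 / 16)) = -32 / 15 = -2.13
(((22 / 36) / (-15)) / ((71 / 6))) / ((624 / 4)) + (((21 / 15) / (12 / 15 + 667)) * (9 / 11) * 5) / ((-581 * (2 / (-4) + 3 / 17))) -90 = -167138010737483 / 1857089494260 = -90.00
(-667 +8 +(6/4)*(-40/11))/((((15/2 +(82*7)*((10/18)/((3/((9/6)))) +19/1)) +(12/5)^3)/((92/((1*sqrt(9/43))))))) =-504321000*sqrt(43)/274397519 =-12.05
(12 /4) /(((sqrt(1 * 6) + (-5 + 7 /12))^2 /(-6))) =-9520416 /3783025 - 3297024 * sqrt(6) /3783025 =-4.65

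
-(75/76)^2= -5625/5776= -0.97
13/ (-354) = -13/ 354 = -0.04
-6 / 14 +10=67 / 7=9.57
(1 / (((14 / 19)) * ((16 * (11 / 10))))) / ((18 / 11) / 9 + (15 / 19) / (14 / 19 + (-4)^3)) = 57095 / 125384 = 0.46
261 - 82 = 179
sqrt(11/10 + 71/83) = sqrt(1347090)/830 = 1.40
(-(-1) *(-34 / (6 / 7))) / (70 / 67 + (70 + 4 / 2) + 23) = -7973 / 19305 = -0.41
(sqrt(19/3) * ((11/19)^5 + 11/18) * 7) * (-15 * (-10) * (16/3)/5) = 16876163920 * sqrt(57)/66854673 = 1905.81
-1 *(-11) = 11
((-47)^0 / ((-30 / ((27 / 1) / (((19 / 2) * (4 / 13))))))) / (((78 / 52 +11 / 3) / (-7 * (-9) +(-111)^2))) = -737.99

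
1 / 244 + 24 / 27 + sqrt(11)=1961 / 2196 + sqrt(11)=4.21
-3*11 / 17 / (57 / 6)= -66 / 323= -0.20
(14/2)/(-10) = -7/10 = -0.70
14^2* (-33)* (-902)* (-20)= -116682720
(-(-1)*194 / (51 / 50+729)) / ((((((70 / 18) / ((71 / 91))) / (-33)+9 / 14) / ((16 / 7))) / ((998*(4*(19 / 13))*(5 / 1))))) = 827426438784000 / 22965322003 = 36029.39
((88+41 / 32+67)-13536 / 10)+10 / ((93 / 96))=-5887501 / 4960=-1187.00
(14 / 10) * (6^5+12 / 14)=54438 / 5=10887.60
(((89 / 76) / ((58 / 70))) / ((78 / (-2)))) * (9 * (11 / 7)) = -14685 / 28652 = -0.51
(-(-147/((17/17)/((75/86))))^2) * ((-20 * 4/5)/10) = 48620250/1849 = 26295.43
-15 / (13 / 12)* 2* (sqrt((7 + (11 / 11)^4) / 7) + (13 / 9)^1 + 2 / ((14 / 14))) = -1240 / 13 -720* sqrt(14) / 91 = -124.99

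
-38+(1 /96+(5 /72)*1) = -10921 /288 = -37.92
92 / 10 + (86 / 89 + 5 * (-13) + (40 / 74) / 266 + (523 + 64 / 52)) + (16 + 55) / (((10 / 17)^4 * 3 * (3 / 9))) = 60488671671627 / 56935970000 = 1062.40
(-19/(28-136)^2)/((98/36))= -19/31752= -0.00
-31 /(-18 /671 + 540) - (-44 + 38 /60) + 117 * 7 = 781084036 /905805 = 862.31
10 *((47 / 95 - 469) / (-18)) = 14836 / 57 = 260.28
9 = 9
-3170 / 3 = -1056.67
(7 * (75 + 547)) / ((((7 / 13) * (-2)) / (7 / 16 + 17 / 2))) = -578149 / 16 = -36134.31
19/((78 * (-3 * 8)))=-19/1872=-0.01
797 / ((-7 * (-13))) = 797 / 91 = 8.76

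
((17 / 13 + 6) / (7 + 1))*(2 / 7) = 95 / 364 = 0.26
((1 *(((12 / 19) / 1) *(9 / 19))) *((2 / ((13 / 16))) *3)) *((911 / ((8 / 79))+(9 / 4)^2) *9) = 839918808 / 4693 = 178972.68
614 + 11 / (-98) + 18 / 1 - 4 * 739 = -2324.11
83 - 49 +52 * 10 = 554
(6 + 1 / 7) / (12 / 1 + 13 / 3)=129 / 343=0.38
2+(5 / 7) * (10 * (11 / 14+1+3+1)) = 2123 / 49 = 43.33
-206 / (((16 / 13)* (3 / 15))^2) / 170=-87035 / 4352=-20.00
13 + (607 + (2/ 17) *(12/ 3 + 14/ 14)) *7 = 72524/ 17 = 4266.12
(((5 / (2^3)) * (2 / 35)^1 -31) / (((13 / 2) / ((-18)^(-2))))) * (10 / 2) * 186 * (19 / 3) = -851105 / 9828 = -86.60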